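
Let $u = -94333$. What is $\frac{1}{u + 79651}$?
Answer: $- \frac{1}{14682} \approx -6.8111 \cdot 10^{-5}$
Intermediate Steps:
$\frac{1}{u + 79651} = \frac{1}{-94333 + 79651} = \frac{1}{-14682} = - \frac{1}{14682}$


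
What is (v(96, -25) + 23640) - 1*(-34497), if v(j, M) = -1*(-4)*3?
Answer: 58149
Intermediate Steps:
v(j, M) = 12 (v(j, M) = 4*3 = 12)
(v(96, -25) + 23640) - 1*(-34497) = (12 + 23640) - 1*(-34497) = 23652 + 34497 = 58149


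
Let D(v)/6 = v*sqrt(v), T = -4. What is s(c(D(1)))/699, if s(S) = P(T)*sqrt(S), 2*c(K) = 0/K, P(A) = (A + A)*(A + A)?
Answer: 0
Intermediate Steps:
P(A) = 4*A**2 (P(A) = (2*A)*(2*A) = 4*A**2)
D(v) = 6*v**(3/2) (D(v) = 6*(v*sqrt(v)) = 6*v**(3/2))
c(K) = 0 (c(K) = (0/K)/2 = (1/2)*0 = 0)
s(S) = 64*sqrt(S) (s(S) = (4*(-4)**2)*sqrt(S) = (4*16)*sqrt(S) = 64*sqrt(S))
s(c(D(1)))/699 = (64*sqrt(0))/699 = (64*0)*(1/699) = 0*(1/699) = 0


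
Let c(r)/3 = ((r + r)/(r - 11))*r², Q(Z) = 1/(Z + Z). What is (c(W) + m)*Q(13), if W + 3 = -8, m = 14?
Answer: 29/2 ≈ 14.500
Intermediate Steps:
Q(Z) = 1/(2*Z)
W = -11 (W = -3 - 8 = -11)
c(r) = 6*r³/(-11 + r) (c(r) = 3*(((r + r)/(r - 11))*r²) = 3*(((2*r)/(-11 + r))*r²) = 3*((2*r/(-11 + r))*r²) = 3*(2*r³/(-11 + r)) = 6*r³/(-11 + r))
(c(W) + m)*Q(13) = (6*(-11)³/(-11 - 11) + 14)*((½)/13) = (6*(-1331)/(-22) + 14)*((½)*(1/13)) = (6*(-1331)*(-1/22) + 14)*(1/26) = (363 + 14)*(1/26) = 377*(1/26) = 29/2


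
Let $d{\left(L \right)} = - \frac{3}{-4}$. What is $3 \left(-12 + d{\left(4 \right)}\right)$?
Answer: $- \frac{135}{4} \approx -33.75$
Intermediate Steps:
$d{\left(L \right)} = \frac{3}{4}$ ($d{\left(L \right)} = \left(-3\right) \left(- \frac{1}{4}\right) = \frac{3}{4}$)
$3 \left(-12 + d{\left(4 \right)}\right) = 3 \left(-12 + \frac{3}{4}\right) = 3 \left(- \frac{45}{4}\right) = - \frac{135}{4}$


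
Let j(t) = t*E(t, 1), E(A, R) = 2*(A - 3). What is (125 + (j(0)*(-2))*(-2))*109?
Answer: 13625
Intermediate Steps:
E(A, R) = -6 + 2*A (E(A, R) = 2*(-3 + A) = -6 + 2*A)
j(t) = t*(-6 + 2*t)
(125 + (j(0)*(-2))*(-2))*109 = (125 + ((2*0*(-3 + 0))*(-2))*(-2))*109 = (125 + ((2*0*(-3))*(-2))*(-2))*109 = (125 + (0*(-2))*(-2))*109 = (125 + 0*(-2))*109 = (125 + 0)*109 = 125*109 = 13625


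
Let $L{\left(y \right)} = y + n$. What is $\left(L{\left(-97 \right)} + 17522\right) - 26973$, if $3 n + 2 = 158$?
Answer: $-9496$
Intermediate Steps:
$n = 52$ ($n = - \frac{2}{3} + \frac{1}{3} \cdot 158 = - \frac{2}{3} + \frac{158}{3} = 52$)
$L{\left(y \right)} = 52 + y$ ($L{\left(y \right)} = y + 52 = 52 + y$)
$\left(L{\left(-97 \right)} + 17522\right) - 26973 = \left(\left(52 - 97\right) + 17522\right) - 26973 = \left(-45 + 17522\right) - 26973 = 17477 - 26973 = -9496$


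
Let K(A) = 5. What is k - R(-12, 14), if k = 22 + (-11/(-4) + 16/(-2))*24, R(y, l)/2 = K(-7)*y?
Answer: 16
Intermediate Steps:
R(y, l) = 10*y (R(y, l) = 2*(5*y) = 10*y)
k = -104 (k = 22 + (-11*(-¼) + 16*(-½))*24 = 22 + (11/4 - 8)*24 = 22 - 21/4*24 = 22 - 126 = -104)
k - R(-12, 14) = -104 - 10*(-12) = -104 - 1*(-120) = -104 + 120 = 16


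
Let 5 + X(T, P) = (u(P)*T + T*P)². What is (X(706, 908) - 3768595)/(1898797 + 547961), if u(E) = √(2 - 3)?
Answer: 68489711878/407793 + 452579888*I/1223379 ≈ 1.6795e+5 + 369.94*I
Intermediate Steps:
u(E) = I (u(E) = √(-1) = I)
X(T, P) = -5 + (I*T + P*T)² (X(T, P) = -5 + (I*T + T*P)² = -5 + (I*T + P*T)²)
(X(706, 908) - 3768595)/(1898797 + 547961) = ((-5 + 706²*(I + 908)²) - 3768595)/(1898797 + 547961) = ((-5 + 498436*(908 + I)²) - 3768595)/2446758 = (-3768600 + 498436*(908 + I)²)*(1/2446758) = -628100/407793 + 249218*(908 + I)²/1223379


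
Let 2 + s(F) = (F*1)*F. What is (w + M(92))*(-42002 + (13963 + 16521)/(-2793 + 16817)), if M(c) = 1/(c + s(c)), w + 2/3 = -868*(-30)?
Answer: -4685548903080125/4284332 ≈ -1.0936e+9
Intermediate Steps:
w = 78118/3 (w = -2/3 - 868*(-30) = -2/3 + 26040 = 78118/3 ≈ 26039.)
s(F) = -2 + F**2 (s(F) = -2 + (F*1)*F = -2 + F*F = -2 + F**2)
M(c) = 1/(-2 + c + c**2) (M(c) = 1/(c + (-2 + c**2)) = 1/(-2 + c + c**2))
(w + M(92))*(-42002 + (13963 + 16521)/(-2793 + 16817)) = (78118/3 + 1/(-2 + 92 + 92**2))*(-42002 + (13963 + 16521)/(-2793 + 16817)) = (78118/3 + 1/(-2 + 92 + 8464))*(-42002 + 30484/14024) = (78118/3 + 1/8554)*(-42002 + 30484*(1/14024)) = (78118/3 + 1/8554)*(-42002 + 7621/3506) = (668221375/25662)*(-147251391/3506) = -4685548903080125/4284332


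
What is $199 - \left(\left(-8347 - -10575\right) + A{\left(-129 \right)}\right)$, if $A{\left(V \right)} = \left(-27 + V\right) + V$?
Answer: $-1744$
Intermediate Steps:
$A{\left(V \right)} = -27 + 2 V$
$199 - \left(\left(-8347 - -10575\right) + A{\left(-129 \right)}\right) = 199 - \left(\left(-8347 - -10575\right) + \left(-27 + 2 \left(-129\right)\right)\right) = 199 - \left(\left(-8347 + 10575\right) - 285\right) = 199 - \left(2228 - 285\right) = 199 - 1943 = -1744$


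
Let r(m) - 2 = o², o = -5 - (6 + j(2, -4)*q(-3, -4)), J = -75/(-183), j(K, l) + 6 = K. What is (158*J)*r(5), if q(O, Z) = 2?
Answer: 43450/61 ≈ 712.29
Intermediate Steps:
j(K, l) = -6 + K
J = 25/61 (J = -75*(-1/183) = 25/61 ≈ 0.40984)
o = -3 (o = -5 - (6 + (-6 + 2)*2) = -5 - (6 - 4*2) = -5 - (6 - 8) = -5 - 1*(-2) = -5 + 2 = -3)
r(m) = 11 (r(m) = 2 + (-3)² = 2 + 9 = 11)
(158*J)*r(5) = (158*(25/61))*11 = (3950/61)*11 = 43450/61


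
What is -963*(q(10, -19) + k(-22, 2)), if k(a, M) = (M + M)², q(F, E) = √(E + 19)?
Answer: -15408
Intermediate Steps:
q(F, E) = √(19 + E)
k(a, M) = 4*M² (k(a, M) = (2*M)² = 4*M²)
-963*(q(10, -19) + k(-22, 2)) = -963*(√(19 - 19) + 4*2²) = -963*(√0 + 4*4) = -963*(0 + 16) = -963*16 = -15408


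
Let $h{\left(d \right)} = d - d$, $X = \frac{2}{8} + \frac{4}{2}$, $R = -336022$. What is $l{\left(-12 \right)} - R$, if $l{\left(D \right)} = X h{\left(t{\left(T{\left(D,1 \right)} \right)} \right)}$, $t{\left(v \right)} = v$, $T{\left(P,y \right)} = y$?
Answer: $336022$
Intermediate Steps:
$X = \frac{9}{4}$ ($X = 2 \cdot \frac{1}{8} + 4 \cdot \frac{1}{2} = \frac{1}{4} + 2 = \frac{9}{4} \approx 2.25$)
$h{\left(d \right)} = 0$
$l{\left(D \right)} = 0$ ($l{\left(D \right)} = \frac{9}{4} \cdot 0 = 0$)
$l{\left(-12 \right)} - R = 0 - -336022 = 0 + 336022 = 336022$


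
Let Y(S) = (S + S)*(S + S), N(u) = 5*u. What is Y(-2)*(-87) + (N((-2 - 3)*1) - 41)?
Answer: -1458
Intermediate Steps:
Y(S) = 4*S² (Y(S) = (2*S)*(2*S) = 4*S²)
Y(-2)*(-87) + (N((-2 - 3)*1) - 41) = (4*(-2)²)*(-87) + (5*((-2 - 3)*1) - 41) = (4*4)*(-87) + (5*(-5*1) - 41) = 16*(-87) + (5*(-5) - 41) = -1392 + (-25 - 41) = -1392 - 66 = -1458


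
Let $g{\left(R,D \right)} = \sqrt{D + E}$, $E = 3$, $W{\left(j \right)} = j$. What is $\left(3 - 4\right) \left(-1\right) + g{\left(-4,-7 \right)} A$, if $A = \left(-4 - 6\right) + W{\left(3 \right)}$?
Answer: $1 - 14 i \approx 1.0 - 14.0 i$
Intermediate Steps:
$A = -7$ ($A = \left(-4 - 6\right) + 3 = -10 + 3 = -7$)
$g{\left(R,D \right)} = \sqrt{3 + D}$ ($g{\left(R,D \right)} = \sqrt{D + 3} = \sqrt{3 + D}$)
$\left(3 - 4\right) \left(-1\right) + g{\left(-4,-7 \right)} A = \left(3 - 4\right) \left(-1\right) + \sqrt{3 - 7} \left(-7\right) = \left(-1\right) \left(-1\right) + \sqrt{-4} \left(-7\right) = 1 + 2 i \left(-7\right) = 1 - 14 i$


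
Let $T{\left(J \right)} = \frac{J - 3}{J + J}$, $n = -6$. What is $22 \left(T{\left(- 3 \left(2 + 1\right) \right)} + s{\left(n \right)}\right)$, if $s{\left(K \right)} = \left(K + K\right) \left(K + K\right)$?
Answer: $\frac{9548}{3} \approx 3182.7$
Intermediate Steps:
$s{\left(K \right)} = 4 K^{2}$ ($s{\left(K \right)} = 2 K 2 K = 4 K^{2}$)
$T{\left(J \right)} = \frac{-3 + J}{2 J}$
$22 \left(T{\left(- 3 \left(2 + 1\right) \right)} + s{\left(n \right)}\right) = 22 \left(\frac{-3 - 3 \left(2 + 1\right)}{2 \left(- 3 \left(2 + 1\right)\right)} + 4 \left(-6\right)^{2}\right) = 22 \left(\frac{-3 - 9}{2 \left(\left(-3\right) 3\right)} + 4 \cdot 36\right) = 22 \left(\frac{-3 - 9}{2 \left(-9\right)} + 144\right) = 22 \left(\frac{1}{2} \left(- \frac{1}{9}\right) \left(-12\right) + 144\right) = 22 \left(\frac{2}{3} + 144\right) = 22 \cdot \frac{434}{3} = \frac{9548}{3}$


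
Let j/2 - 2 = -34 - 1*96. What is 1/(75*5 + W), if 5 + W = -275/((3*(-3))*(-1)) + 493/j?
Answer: 2304/777643 ≈ 0.0029628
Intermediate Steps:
j = -256 (j = 4 + 2*(-34 - 1*96) = 4 + 2*(-34 - 96) = 4 + 2*(-130) = 4 - 260 = -256)
W = -86357/2304 (W = -5 + (-275/((3*(-3))*(-1)) + 493/(-256)) = -5 + (-275/((-9*(-1))) + 493*(-1/256)) = -5 + (-275/9 - 493/256) = -5 - 74837/2304 = -86357/2304 ≈ -37.481)
1/(75*5 + W) = 1/(75*5 - 86357/2304) = 1/(375 - 86357/2304) = 1/(777643/2304) = 2304/777643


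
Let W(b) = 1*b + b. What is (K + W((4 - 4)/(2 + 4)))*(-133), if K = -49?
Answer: 6517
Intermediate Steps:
W(b) = 2*b (W(b) = b + b = 2*b)
(K + W((4 - 4)/(2 + 4)))*(-133) = (-49 + 2*((4 - 4)/(2 + 4)))*(-133) = (-49 + 2*(0/6))*(-133) = (-49 + 2*(0*(1/6)))*(-133) = (-49 + 2*0)*(-133) = (-49 + 0)*(-133) = -49*(-133) = 6517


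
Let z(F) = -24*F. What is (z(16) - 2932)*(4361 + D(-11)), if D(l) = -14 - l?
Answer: -14451128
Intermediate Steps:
(z(16) - 2932)*(4361 + D(-11)) = (-24*16 - 2932)*(4361 + (-14 - 1*(-11))) = (-384 - 2932)*(4361 + (-14 + 11)) = -3316*(4361 - 3) = -3316*4358 = -14451128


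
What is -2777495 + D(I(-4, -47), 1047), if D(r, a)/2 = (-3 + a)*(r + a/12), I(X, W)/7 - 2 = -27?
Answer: -2960717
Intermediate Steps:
I(X, W) = -175 (I(X, W) = 14 + 7*(-27) = 14 - 189 = -175)
D(r, a) = 2*(-3 + a)*(r + a/12) (D(r, a) = 2*((-3 + a)*(r + a/12)) = 2*(-3 + a)*(r + a/12))
-2777495 + D(I(-4, -47), 1047) = -2777495 + (-6*(-175) - 1/2*1047 + (1/6)*1047**2 + 2*1047*(-175)) = -2777495 + (1050 - 1047/2 + (1/6)*1096209 - 366450) = -2777495 + (1050 - 1047/2 + 365403/2 - 366450) = -2777495 - 183222 = -2960717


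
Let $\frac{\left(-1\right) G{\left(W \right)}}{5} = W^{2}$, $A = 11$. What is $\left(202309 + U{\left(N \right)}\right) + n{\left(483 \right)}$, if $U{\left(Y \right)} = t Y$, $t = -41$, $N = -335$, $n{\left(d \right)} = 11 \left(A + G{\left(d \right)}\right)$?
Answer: $-12614730$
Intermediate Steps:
$G{\left(W \right)} = - 5 W^{2}$
$n{\left(d \right)} = 121 - 55 d^{2}$ ($n{\left(d \right)} = 11 \left(11 - 5 d^{2}\right) = 121 - 55 d^{2}$)
$U{\left(Y \right)} = - 41 Y$
$\left(202309 + U{\left(N \right)}\right) + n{\left(483 \right)} = \left(202309 - -13735\right) + \left(121 - 55 \cdot 483^{2}\right) = \left(202309 + 13735\right) + \left(121 - 12830895\right) = 216044 + \left(121 - 12830895\right) = 216044 - 12830774 = -12614730$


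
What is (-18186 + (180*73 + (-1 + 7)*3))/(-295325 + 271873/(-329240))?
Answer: 1655418720/97233074873 ≈ 0.017025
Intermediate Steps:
(-18186 + (180*73 + (-1 + 7)*3))/(-295325 + 271873/(-329240)) = (-18186 + (13140 + 6*3))/(-295325 + 271873*(-1/329240)) = (-18186 + (13140 + 18))/(-295325 - 271873/329240) = (-18186 + 13158)/(-97233074873/329240) = -5028*(-329240/97233074873) = 1655418720/97233074873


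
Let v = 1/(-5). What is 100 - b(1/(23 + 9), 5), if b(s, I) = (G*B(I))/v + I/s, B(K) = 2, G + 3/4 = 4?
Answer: -55/2 ≈ -27.500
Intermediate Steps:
v = -1/5 ≈ -0.20000
G = 13/4 (G = -3/4 + 4 = 13/4 ≈ 3.2500)
b(s, I) = -65/2 + I/s (b(s, I) = ((13/4)*2)/(-1/5) + I/s = (13/2)*(-5) + I/s = -65/2 + I/s)
100 - b(1/(23 + 9), 5) = 100 - (-65/2 + 5/(1/(23 + 9))) = 100 - (-65/2 + 5/(1/32)) = 100 - (-65/2 + 5*32) = 100 - (-65/2 + 160) = 100 - 1*255/2 = 100 - 255/2 = -55/2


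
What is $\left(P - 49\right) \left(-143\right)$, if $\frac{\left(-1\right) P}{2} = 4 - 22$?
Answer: $1859$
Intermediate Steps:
$P = 36$ ($P = - 2 \left(4 - 22\right) = \left(-2\right) \left(-18\right) = 36$)
$\left(P - 49\right) \left(-143\right) = \left(36 - 49\right) \left(-143\right) = \left(-13\right) \left(-143\right) = 1859$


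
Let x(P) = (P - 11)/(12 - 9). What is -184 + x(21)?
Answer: -542/3 ≈ -180.67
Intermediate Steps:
x(P) = -11/3 + P/3 (x(P) = (-11 + P)/3 = (-11 + P)*(1/3) = -11/3 + P/3)
-184 + x(21) = -184 + (-11/3 + (1/3)*21) = -184 + (-11/3 + 7) = -184 + 10/3 = -542/3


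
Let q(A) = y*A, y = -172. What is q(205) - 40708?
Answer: -75968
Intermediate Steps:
q(A) = -172*A
q(205) - 40708 = -172*205 - 40708 = -35260 - 40708 = -75968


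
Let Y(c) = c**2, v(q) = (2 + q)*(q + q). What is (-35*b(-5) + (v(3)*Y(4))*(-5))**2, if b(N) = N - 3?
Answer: 4494400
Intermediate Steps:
v(q) = 2*q*(2 + q) (v(q) = (2 + q)*(2*q) = 2*q*(2 + q))
b(N) = -3 + N
(-35*b(-5) + (v(3)*Y(4))*(-5))**2 = (-35*(-3 - 5) + ((2*3*(2 + 3))*4**2)*(-5))**2 = (-35*(-8) + ((2*3*5)*16)*(-5))**2 = (280 + (30*16)*(-5))**2 = (280 + 480*(-5))**2 = (280 - 2400)**2 = (-2120)**2 = 4494400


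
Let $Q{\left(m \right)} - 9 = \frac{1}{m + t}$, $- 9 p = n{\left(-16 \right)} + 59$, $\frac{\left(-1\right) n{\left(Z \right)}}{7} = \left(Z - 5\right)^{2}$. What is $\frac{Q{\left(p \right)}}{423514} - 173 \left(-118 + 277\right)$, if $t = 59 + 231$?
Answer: $- \frac{65680442482773}{2387771932} \approx -27507.0$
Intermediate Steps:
$n{\left(Z \right)} = - 7 \left(-5 + Z\right)^{2}$ ($n{\left(Z \right)} = - 7 \left(Z - 5\right)^{2} = - 7 \left(-5 + Z\right)^{2}$)
$t = 290$
$p = \frac{3028}{9}$ ($p = - \frac{- 7 \left(-5 - 16\right)^{2} + 59}{9} = - \frac{- 7 \left(-21\right)^{2} + 59}{9} = - \frac{\left(-7\right) 441 + 59}{9} = - \frac{-3087 + 59}{9} = \left(- \frac{1}{9}\right) \left(-3028\right) = \frac{3028}{9} \approx 336.44$)
$Q{\left(m \right)} = 9 + \frac{1}{290 + m}$ ($Q{\left(m \right)} = 9 + \frac{1}{m + 290} = 9 + \frac{1}{290 + m}$)
$\frac{Q{\left(p \right)}}{423514} - 173 \left(-118 + 277\right) = \frac{\frac{1}{290 + \frac{3028}{9}} \left(2611 + 9 \cdot \frac{3028}{9}\right)}{423514} - 173 \left(-118 + 277\right) = \frac{2611 + 3028}{\frac{5638}{9}} \cdot \frac{1}{423514} - 27507 = \frac{9}{5638} \cdot 5639 \cdot \frac{1}{423514} - 27507 = \frac{50751}{5638} \cdot \frac{1}{423514} - 27507 = \frac{50751}{2387771932} - 27507 = - \frac{65680442482773}{2387771932}$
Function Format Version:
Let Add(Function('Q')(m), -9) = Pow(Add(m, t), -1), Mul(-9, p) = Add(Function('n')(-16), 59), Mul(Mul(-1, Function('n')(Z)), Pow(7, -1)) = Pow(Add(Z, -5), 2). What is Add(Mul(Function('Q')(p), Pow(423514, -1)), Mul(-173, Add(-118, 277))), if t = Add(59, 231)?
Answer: Rational(-65680442482773, 2387771932) ≈ -27507.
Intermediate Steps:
Function('n')(Z) = Mul(-7, Pow(Add(-5, Z), 2)) (Function('n')(Z) = Mul(-7, Pow(Add(Z, -5), 2)) = Mul(-7, Pow(Add(-5, Z), 2)))
t = 290
p = Rational(3028, 9) (p = Mul(Rational(-1, 9), Add(Mul(-7, Pow(Add(-5, -16), 2)), 59)) = Mul(Rational(-1, 9), Add(Mul(-7, Pow(-21, 2)), 59)) = Mul(Rational(-1, 9), Add(Mul(-7, 441), 59)) = Mul(Rational(-1, 9), Add(-3087, 59)) = Mul(Rational(-1, 9), -3028) = Rational(3028, 9) ≈ 336.44)
Function('Q')(m) = Add(9, Pow(Add(290, m), -1)) (Function('Q')(m) = Add(9, Pow(Add(m, 290), -1)) = Add(9, Pow(Add(290, m), -1)))
Add(Mul(Function('Q')(p), Pow(423514, -1)), Mul(-173, Add(-118, 277))) = Add(Mul(Mul(Pow(Add(290, Rational(3028, 9)), -1), Add(2611, Mul(9, Rational(3028, 9)))), Pow(423514, -1)), Mul(-173, Add(-118, 277))) = Add(Mul(Mul(Pow(Rational(5638, 9), -1), Add(2611, 3028)), Rational(1, 423514)), Mul(-173, 159)) = Add(Mul(Mul(Rational(9, 5638), 5639), Rational(1, 423514)), -27507) = Add(Mul(Rational(50751, 5638), Rational(1, 423514)), -27507) = Add(Rational(50751, 2387771932), -27507) = Rational(-65680442482773, 2387771932)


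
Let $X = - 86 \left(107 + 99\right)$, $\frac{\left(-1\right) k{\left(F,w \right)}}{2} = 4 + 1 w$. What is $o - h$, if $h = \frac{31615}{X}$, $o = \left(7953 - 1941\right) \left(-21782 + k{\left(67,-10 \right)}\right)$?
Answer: $- \frac{2318692016225}{17716} \approx -1.3088 \cdot 10^{8}$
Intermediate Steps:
$k{\left(F,w \right)} = -8 - 2 w$ ($k{\left(F,w \right)} = - 2 \left(4 + 1 w\right) = - 2 \left(4 + w\right) = -8 - 2 w$)
$X = -17716$ ($X = \left(-86\right) 206 = -17716$)
$o = -130881240$ ($o = \left(7953 - 1941\right) \left(-21782 - -12\right) = 6012 \left(-21782 + \left(-8 + 20\right)\right) = 6012 \left(-21782 + 12\right) = 6012 \left(-21770\right) = -130881240$)
$h = - \frac{31615}{17716}$ ($h = \frac{31615}{-17716} = 31615 \left(- \frac{1}{17716}\right) = - \frac{31615}{17716} \approx -1.7845$)
$o - h = -130881240 - - \frac{31615}{17716} = -130881240 + \frac{31615}{17716} = - \frac{2318692016225}{17716}$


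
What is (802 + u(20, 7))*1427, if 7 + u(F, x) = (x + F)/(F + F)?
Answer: 45417129/40 ≈ 1.1354e+6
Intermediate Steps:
u(F, x) = -7 + (F + x)/(2*F) (u(F, x) = -7 + (x + F)/(F + F) = -7 + (F + x)/((2*F)) = -7 + (F + x)*(1/(2*F)) = -7 + (F + x)/(2*F))
(802 + u(20, 7))*1427 = (802 + (1/2)*(7 - 13*20)/20)*1427 = (802 + (1/2)*(1/20)*(7 - 260))*1427 = (802 + (1/2)*(1/20)*(-253))*1427 = (802 - 253/40)*1427 = (31827/40)*1427 = 45417129/40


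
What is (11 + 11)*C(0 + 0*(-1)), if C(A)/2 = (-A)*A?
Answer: 0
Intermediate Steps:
C(A) = -2*A**2 (C(A) = 2*((-A)*A) = 2*(-A**2) = -2*A**2)
(11 + 11)*C(0 + 0*(-1)) = (11 + 11)*(-2*(0 + 0*(-1))**2) = 22*(-2*(0 + 0)**2) = 22*(-2*0**2) = 22*(-2*0) = 22*0 = 0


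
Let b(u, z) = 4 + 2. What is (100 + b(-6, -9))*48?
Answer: 5088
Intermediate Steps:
b(u, z) = 6
(100 + b(-6, -9))*48 = (100 + 6)*48 = 106*48 = 5088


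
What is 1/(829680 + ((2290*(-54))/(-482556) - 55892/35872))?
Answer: 360630184/299207181580111 ≈ 1.2053e-6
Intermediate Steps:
1/(829680 + ((2290*(-54))/(-482556) - 55892/35872)) = 1/(829680 + (-123660*(-1/482556) - 55892*1/35872)) = 1/(829680 + (10305/40213 - 13973/8968)) = 1/(829680 - 469481009/360630184) = 1/(299207181580111/360630184) = 360630184/299207181580111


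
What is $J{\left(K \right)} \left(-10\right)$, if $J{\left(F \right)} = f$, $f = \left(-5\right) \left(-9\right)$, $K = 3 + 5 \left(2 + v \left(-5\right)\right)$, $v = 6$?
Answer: $-450$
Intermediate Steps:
$K = -137$ ($K = 3 + 5 \left(2 + 6 \left(-5\right)\right) = 3 + 5 \left(2 - 30\right) = 3 + 5 \left(-28\right) = 3 - 140 = -137$)
$f = 45$
$J{\left(F \right)} = 45$
$J{\left(K \right)} \left(-10\right) = 45 \left(-10\right) = -450$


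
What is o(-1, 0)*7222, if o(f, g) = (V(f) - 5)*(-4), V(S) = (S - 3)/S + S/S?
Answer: 0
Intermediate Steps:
V(S) = 1 + (-3 + S)/S (V(S) = (-3 + S)/S + 1 = 1 + (-3 + S)/S)
o(f, g) = 12 + 12/f (o(f, g) = ((2 - 3/f) - 5)*(-4) = (-3 - 3/f)*(-4) = 12 + 12/f)
o(-1, 0)*7222 = (12 + 12/(-1))*7222 = (12 + 12*(-1))*7222 = (12 - 12)*7222 = 0*7222 = 0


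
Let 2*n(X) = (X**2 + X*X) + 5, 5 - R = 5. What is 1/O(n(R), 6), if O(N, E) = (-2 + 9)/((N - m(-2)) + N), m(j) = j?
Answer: 1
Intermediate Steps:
R = 0 (R = 5 - 1*5 = 5 - 5 = 0)
n(X) = 5/2 + X**2 (n(X) = ((X**2 + X*X) + 5)/2 = ((X**2 + X**2) + 5)/2 = (2*X**2 + 5)/2 = (5 + 2*X**2)/2 = 5/2 + X**2)
O(N, E) = 7/(2 + 2*N) (O(N, E) = (-2 + 9)/((N - 1*(-2)) + N) = 7/((N + 2) + N) = 7/((2 + N) + N) = 7/(2 + 2*N))
1/O(n(R), 6) = 1/(7/(2*(1 + (5/2 + 0**2)))) = 1/(7/(2*(1 + (5/2 + 0)))) = 1/(7/(2*(1 + 5/2))) = 1/(7/(2*(7/2))) = 1/((7/2)*(2/7)) = 1/1 = 1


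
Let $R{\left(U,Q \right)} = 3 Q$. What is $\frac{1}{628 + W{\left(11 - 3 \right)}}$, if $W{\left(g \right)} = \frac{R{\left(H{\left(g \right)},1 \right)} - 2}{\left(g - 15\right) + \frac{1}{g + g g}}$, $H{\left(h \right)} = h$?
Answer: $\frac{503}{315812} \approx 0.0015927$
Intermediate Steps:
$W{\left(g \right)} = \frac{1}{-15 + g + \frac{1}{g + g^{2}}}$ ($W{\left(g \right)} = \frac{3 \cdot 1 - 2}{\left(g - 15\right) + \frac{1}{g + g g}} = \frac{3 - 2}{\left(-15 + g\right) + \frac{1}{g + g^{2}}} = 1 \frac{1}{-15 + g + \frac{1}{g + g^{2}}} = \frac{1}{-15 + g + \frac{1}{g + g^{2}}}$)
$\frac{1}{628 + W{\left(11 - 3 \right)}} = \frac{1}{628 + \frac{\left(11 - 3\right) \left(1 + \left(11 - 3\right)\right)}{1 + \left(11 - 3\right)^{3} - 15 \left(11 - 3\right) - 14 \left(11 - 3\right)^{2}}} = \frac{1}{628 + \frac{8 \left(1 + 8\right)}{1 + 8^{3} - 120 - 14 \cdot 8^{2}}} = \frac{1}{628 + 8 \frac{1}{1 + 512 - 120 - 896} \cdot 9} = \frac{1}{628 + 8 \frac{1}{-503} \cdot 9} = \frac{1}{628 + 8 \left(- \frac{1}{503}\right) 9} = \frac{1}{628 - \frac{72}{503}} = \frac{1}{\frac{315812}{503}} = \frac{503}{315812}$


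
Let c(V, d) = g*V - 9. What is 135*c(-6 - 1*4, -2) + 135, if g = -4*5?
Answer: 25920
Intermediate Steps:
g = -20
c(V, d) = -9 - 20*V (c(V, d) = -20*V - 9 = -9 - 20*V)
135*c(-6 - 1*4, -2) + 135 = 135*(-9 - 20*(-6 - 1*4)) + 135 = 135*(-9 - 20*(-6 - 4)) + 135 = 135*(-9 - 20*(-10)) + 135 = 135*(-9 + 200) + 135 = 135*191 + 135 = 25785 + 135 = 25920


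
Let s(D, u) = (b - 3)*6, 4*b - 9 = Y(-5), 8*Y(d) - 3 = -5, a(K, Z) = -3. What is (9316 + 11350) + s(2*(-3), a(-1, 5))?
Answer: 165289/8 ≈ 20661.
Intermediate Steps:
Y(d) = -¼ (Y(d) = 3/8 + (⅛)*(-5) = 3/8 - 5/8 = -¼)
b = 35/16 (b = 9/4 + (¼)*(-¼) = 9/4 - 1/16 = 35/16 ≈ 2.1875)
s(D, u) = -39/8 (s(D, u) = (35/16 - 3)*6 = -13/16*6 = -39/8)
(9316 + 11350) + s(2*(-3), a(-1, 5)) = (9316 + 11350) - 39/8 = 20666 - 39/8 = 165289/8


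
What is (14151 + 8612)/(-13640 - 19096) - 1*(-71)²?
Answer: -165044939/32736 ≈ -5041.7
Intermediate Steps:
(14151 + 8612)/(-13640 - 19096) - 1*(-71)² = 22763/(-32736) - 1*5041 = 22763*(-1/32736) - 5041 = -22763/32736 - 5041 = -165044939/32736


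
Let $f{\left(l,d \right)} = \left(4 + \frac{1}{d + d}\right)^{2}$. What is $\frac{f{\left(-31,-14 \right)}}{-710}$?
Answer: $- \frac{12321}{556640} \approx -0.022135$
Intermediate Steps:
$f{\left(l,d \right)} = \left(4 + \frac{1}{2 d}\right)^{2}$
$\frac{f{\left(-31,-14 \right)}}{-710} = \frac{\frac{1}{4} \cdot \frac{1}{196} \left(1 + 8 \left(-14\right)\right)^{2}}{-710} = \frac{1}{4} \cdot \frac{1}{196} \left(1 - 112\right)^{2} \left(- \frac{1}{710}\right) = \frac{1}{4} \cdot \frac{1}{196} \left(-111\right)^{2} \left(- \frac{1}{710}\right) = \frac{1}{4} \cdot \frac{1}{196} \cdot 12321 \left(- \frac{1}{710}\right) = \frac{12321}{784} \left(- \frac{1}{710}\right) = - \frac{12321}{556640}$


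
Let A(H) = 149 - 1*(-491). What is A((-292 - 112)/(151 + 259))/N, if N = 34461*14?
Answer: 320/241227 ≈ 0.0013266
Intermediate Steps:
A(H) = 640 (A(H) = 149 + 491 = 640)
N = 482454
A((-292 - 112)/(151 + 259))/N = 640/482454 = 640*(1/482454) = 320/241227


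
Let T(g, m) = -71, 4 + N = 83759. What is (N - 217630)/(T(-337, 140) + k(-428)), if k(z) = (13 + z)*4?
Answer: 44625/577 ≈ 77.340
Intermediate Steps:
N = 83755 (N = -4 + 83759 = 83755)
k(z) = 52 + 4*z
(N - 217630)/(T(-337, 140) + k(-428)) = (83755 - 217630)/(-71 + (52 + 4*(-428))) = -133875/(-71 + (52 - 1712)) = -133875/(-71 - 1660) = -133875/(-1731) = -133875*(-1/1731) = 44625/577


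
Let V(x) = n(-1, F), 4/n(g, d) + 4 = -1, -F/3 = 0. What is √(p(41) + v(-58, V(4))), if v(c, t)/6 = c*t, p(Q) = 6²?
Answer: 2*√1965/5 ≈ 17.731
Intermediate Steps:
F = 0 (F = -3*0 = 0)
n(g, d) = -⅘ (n(g, d) = 4/(-4 - 1) = 4/(-5) = 4*(-⅕) = -⅘)
V(x) = -⅘
p(Q) = 36
v(c, t) = 6*c*t (v(c, t) = 6*(c*t) = 6*c*t)
√(p(41) + v(-58, V(4))) = √(36 + 6*(-58)*(-⅘)) = √(36 + 1392/5) = √(1572/5) = 2*√1965/5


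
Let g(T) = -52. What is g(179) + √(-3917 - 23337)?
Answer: -52 + I*√27254 ≈ -52.0 + 165.09*I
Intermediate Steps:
g(179) + √(-3917 - 23337) = -52 + √(-3917 - 23337) = -52 + √(-27254) = -52 + I*√27254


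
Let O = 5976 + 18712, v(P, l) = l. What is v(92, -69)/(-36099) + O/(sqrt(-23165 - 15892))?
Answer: 23/12033 - 24688*I*sqrt(39057)/39057 ≈ 0.0019114 - 124.92*I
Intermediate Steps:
O = 24688
v(92, -69)/(-36099) + O/(sqrt(-23165 - 15892)) = -69/(-36099) + 24688/(sqrt(-23165 - 15892)) = -69*(-1/36099) + 24688/(sqrt(-39057)) = 23/12033 + 24688/((I*sqrt(39057))) = 23/12033 + 24688*(-I*sqrt(39057)/39057) = 23/12033 - 24688*I*sqrt(39057)/39057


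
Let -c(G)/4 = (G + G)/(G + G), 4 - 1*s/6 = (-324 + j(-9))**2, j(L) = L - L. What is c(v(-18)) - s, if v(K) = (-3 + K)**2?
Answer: 629828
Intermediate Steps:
j(L) = 0
s = -629832 (s = 24 - 6*(-324 + 0)**2 = 24 - 6*(-324)**2 = 24 - 6*104976 = 24 - 629856 = -629832)
c(G) = -4 (c(G) = -4*(G + G)/(G + G) = -4*2*G/(2*G) = -4*2*G*1/(2*G) = -4*1 = -4)
c(v(-18)) - s = -4 - 1*(-629832) = -4 + 629832 = 629828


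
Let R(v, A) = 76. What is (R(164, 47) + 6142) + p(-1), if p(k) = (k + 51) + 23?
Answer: 6291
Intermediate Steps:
p(k) = 74 + k (p(k) = (51 + k) + 23 = 74 + k)
(R(164, 47) + 6142) + p(-1) = (76 + 6142) + (74 - 1) = 6218 + 73 = 6291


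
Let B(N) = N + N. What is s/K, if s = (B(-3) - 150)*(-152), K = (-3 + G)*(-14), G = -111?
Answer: 104/7 ≈ 14.857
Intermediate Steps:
K = 1596 (K = (-3 - 111)*(-14) = -114*(-14) = 1596)
B(N) = 2*N
s = 23712 (s = (2*(-3) - 150)*(-152) = (-6 - 150)*(-152) = -156*(-152) = 23712)
s/K = 23712/1596 = 23712*(1/1596) = 104/7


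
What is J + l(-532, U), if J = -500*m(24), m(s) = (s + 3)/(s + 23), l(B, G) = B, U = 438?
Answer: -38504/47 ≈ -819.23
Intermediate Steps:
m(s) = (3 + s)/(23 + s)
J = -13500/47 (J = -500*(3 + 24)/(23 + 24) = -500*27/47 = -13500/47 ≈ -287.23)
J + l(-532, U) = -13500/47 - 532 = -38504/47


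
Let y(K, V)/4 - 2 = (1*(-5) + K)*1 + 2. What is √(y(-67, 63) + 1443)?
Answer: √1171 ≈ 34.220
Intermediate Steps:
y(K, V) = -4 + 4*K (y(K, V) = 8 + 4*((1*(-5) + K)*1 + 2) = 8 + 4*((-5 + K)*1 + 2) = 8 + 4*((-5 + K) + 2) = 8 + 4*(-3 + K) = 8 + (-12 + 4*K) = -4 + 4*K)
√(y(-67, 63) + 1443) = √((-4 + 4*(-67)) + 1443) = √((-4 - 268) + 1443) = √(-272 + 1443) = √1171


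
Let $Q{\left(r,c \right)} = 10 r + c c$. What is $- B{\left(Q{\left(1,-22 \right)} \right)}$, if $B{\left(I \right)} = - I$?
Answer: $494$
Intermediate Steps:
$Q{\left(r,c \right)} = c^{2} + 10 r$ ($Q{\left(r,c \right)} = 10 r + c^{2} = c^{2} + 10 r$)
$- B{\left(Q{\left(1,-22 \right)} \right)} = - \left(-1\right) \left(\left(-22\right)^{2} + 10 \cdot 1\right) = - \left(-1\right) \left(484 + 10\right) = - \left(-1\right) 494 = \left(-1\right) \left(-494\right) = 494$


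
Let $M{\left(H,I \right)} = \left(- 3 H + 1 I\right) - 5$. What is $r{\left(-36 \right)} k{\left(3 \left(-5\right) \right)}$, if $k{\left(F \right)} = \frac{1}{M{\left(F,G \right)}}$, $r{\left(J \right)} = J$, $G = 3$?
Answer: $- \frac{36}{43} \approx -0.83721$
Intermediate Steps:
$M{\left(H,I \right)} = -5 + I - 3 H$ ($M{\left(H,I \right)} = \left(- 3 H + I\right) - 5 = \left(I - 3 H\right) - 5 = -5 + I - 3 H$)
$k{\left(F \right)} = \frac{1}{-2 - 3 F}$ ($k{\left(F \right)} = \frac{1}{-5 + 3 - 3 F} = \frac{1}{-2 - 3 F}$)
$r{\left(-36 \right)} k{\left(3 \left(-5\right) \right)} = - 36 \left(- \frac{1}{2 + 3 \cdot 3 \left(-5\right)}\right) = - 36 \left(- \frac{1}{2 + 3 \left(-15\right)}\right) = - 36 \left(- \frac{1}{2 - 45}\right) = - 36 \left(- \frac{1}{-43}\right) = - 36 \left(\left(-1\right) \left(- \frac{1}{43}\right)\right) = \left(-36\right) \frac{1}{43} = - \frac{36}{43}$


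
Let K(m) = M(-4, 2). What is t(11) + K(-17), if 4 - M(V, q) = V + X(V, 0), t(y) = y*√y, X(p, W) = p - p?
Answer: 8 + 11*√11 ≈ 44.483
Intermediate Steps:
X(p, W) = 0
t(y) = y^(3/2)
M(V, q) = 4 - V (M(V, q) = 4 - (V + 0) = 4 - V)
K(m) = 8 (K(m) = 4 - 1*(-4) = 4 + 4 = 8)
t(11) + K(-17) = 11^(3/2) + 8 = 11*√11 + 8 = 8 + 11*√11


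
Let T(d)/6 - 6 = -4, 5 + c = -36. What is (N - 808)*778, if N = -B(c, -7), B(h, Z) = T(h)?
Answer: -637960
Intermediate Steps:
c = -41 (c = -5 - 36 = -41)
T(d) = 12 (T(d) = 36 + 6*(-4) = 36 - 24 = 12)
B(h, Z) = 12
N = -12 (N = -1*12 = -12)
(N - 808)*778 = (-12 - 808)*778 = -820*778 = -637960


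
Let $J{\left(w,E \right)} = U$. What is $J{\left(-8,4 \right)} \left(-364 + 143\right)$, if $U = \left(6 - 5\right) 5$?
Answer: $-1105$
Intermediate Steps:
$U = 5$ ($U = 1 \cdot 5 = 5$)
$J{\left(w,E \right)} = 5$
$J{\left(-8,4 \right)} \left(-364 + 143\right) = 5 \left(-364 + 143\right) = 5 \left(-221\right) = -1105$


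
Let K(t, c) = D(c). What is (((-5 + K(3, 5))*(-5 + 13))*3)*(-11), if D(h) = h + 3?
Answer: -792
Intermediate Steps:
D(h) = 3 + h
K(t, c) = 3 + c
(((-5 + K(3, 5))*(-5 + 13))*3)*(-11) = (((-5 + (3 + 5))*(-5 + 13))*3)*(-11) = (((-5 + 8)*8)*3)*(-11) = ((3*8)*3)*(-11) = (24*3)*(-11) = 72*(-11) = -792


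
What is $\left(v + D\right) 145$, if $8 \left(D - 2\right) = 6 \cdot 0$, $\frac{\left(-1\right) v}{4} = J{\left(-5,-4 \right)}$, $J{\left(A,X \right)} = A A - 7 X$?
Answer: $-30450$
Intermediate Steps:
$J{\left(A,X \right)} = A^{2} - 7 X$
$v = -212$ ($v = - 4 \left(\left(-5\right)^{2} - -28\right) = - 4 \left(25 + 28\right) = \left(-4\right) 53 = -212$)
$D = 2$ ($D = 2 + \frac{6 \cdot 0}{8} = 2 + \frac{1}{8} \cdot 0 = 2 + 0 = 2$)
$\left(v + D\right) 145 = \left(-212 + 2\right) 145 = \left(-210\right) 145 = -30450$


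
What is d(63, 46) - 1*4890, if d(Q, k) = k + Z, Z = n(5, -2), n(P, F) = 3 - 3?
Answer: -4844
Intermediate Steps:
n(P, F) = 0
Z = 0
d(Q, k) = k (d(Q, k) = k + 0 = k)
d(63, 46) - 1*4890 = 46 - 1*4890 = 46 - 4890 = -4844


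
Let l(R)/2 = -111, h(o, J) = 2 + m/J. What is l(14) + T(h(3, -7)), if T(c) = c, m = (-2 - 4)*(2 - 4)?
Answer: -1552/7 ≈ -221.71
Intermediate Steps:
m = 12 (m = -6*(-2) = 12)
h(o, J) = 2 + 12/J
l(R) = -222 (l(R) = 2*(-111) = -222)
l(14) + T(h(3, -7)) = -222 + (2 + 12/(-7)) = -222 + (2 + 12*(-⅐)) = -222 + (2 - 12/7) = -222 + 2/7 = -1552/7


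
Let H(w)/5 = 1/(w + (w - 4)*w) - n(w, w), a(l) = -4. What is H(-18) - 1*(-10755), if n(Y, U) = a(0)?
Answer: 4072955/378 ≈ 10775.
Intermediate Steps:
n(Y, U) = -4
H(w) = 20 + 5/(w + w*(-4 + w)) (H(w) = 5*(1/(w + (w - 4)*w) - 1*(-4)) = 5*(1/(w + (-4 + w)*w) + 4) = 5*(1/(w + w*(-4 + w)) + 4) = 5*(4 + 1/(w + w*(-4 + w))) = 20 + 5/(w + w*(-4 + w)))
H(-18) - 1*(-10755) = 5*(1 - 12*(-18) + 4*(-18)²)/(-18*(-3 - 18)) - 1*(-10755) = 5*(-1/18)*(1 + 216 + 4*324)/(-21) + 10755 = 5*(-1/18)*(-1/21)*(1 + 216 + 1296) + 10755 = 5*(-1/18)*(-1/21)*1513 + 10755 = 7565/378 + 10755 = 4072955/378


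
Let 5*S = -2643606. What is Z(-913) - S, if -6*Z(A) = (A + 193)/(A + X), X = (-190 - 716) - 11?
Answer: 161259946/305 ≈ 5.2872e+5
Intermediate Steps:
X = -917 (X = -906 - 11 = -917)
S = -2643606/5 (S = (⅕)*(-2643606) = -2643606/5 ≈ -5.2872e+5)
Z(A) = -(193 + A)/(6*(-917 + A)) (Z(A) = -(A + 193)/(6*(A - 917)) = -(193 + A)/(6*(-917 + A)))
Z(-913) - S = (-193 - 1*(-913))/(6*(-917 - 913)) - 1*(-2643606/5) = (⅙)*(-193 + 913)/(-1830) + 2643606/5 = (⅙)*(-1/1830)*720 + 2643606/5 = -4/61 + 2643606/5 = 161259946/305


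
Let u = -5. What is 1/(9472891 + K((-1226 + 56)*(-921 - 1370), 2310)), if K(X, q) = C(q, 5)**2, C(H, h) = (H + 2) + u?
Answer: 1/14795140 ≈ 6.7590e-8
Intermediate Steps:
C(H, h) = -3 + H (C(H, h) = (H + 2) - 5 = (2 + H) - 5 = -3 + H)
K(X, q) = (-3 + q)**2
1/(9472891 + K((-1226 + 56)*(-921 - 1370), 2310)) = 1/(9472891 + (-3 + 2310)**2) = 1/(9472891 + 2307**2) = 1/(9472891 + 5322249) = 1/14795140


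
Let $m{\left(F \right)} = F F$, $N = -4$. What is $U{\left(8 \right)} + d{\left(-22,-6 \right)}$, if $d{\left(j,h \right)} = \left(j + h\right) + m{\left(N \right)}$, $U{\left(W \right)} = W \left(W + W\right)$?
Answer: $116$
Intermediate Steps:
$U{\left(W \right)} = 2 W^{2}$ ($U{\left(W \right)} = W 2 W = 2 W^{2}$)
$m{\left(F \right)} = F^{2}$
$d{\left(j,h \right)} = 16 + h + j$ ($d{\left(j,h \right)} = \left(j + h\right) + \left(-4\right)^{2} = \left(h + j\right) + 16 = 16 + h + j$)
$U{\left(8 \right)} + d{\left(-22,-6 \right)} = 2 \cdot 8^{2} - 12 = 2 \cdot 64 - 12 = 128 - 12 = 116$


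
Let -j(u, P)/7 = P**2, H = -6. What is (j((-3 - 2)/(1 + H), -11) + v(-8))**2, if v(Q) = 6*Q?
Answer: 801025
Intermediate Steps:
j(u, P) = -7*P**2
(j((-3 - 2)/(1 + H), -11) + v(-8))**2 = (-7*(-11)**2 + 6*(-8))**2 = (-7*121 - 48)**2 = (-847 - 48)**2 = (-895)**2 = 801025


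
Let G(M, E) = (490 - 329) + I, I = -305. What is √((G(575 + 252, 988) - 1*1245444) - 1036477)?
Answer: I*√2282065 ≈ 1510.7*I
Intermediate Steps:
G(M, E) = -144 (G(M, E) = (490 - 329) - 305 = 161 - 305 = -144)
√((G(575 + 252, 988) - 1*1245444) - 1036477) = √((-144 - 1*1245444) - 1036477) = √((-144 - 1245444) - 1036477) = √(-1245588 - 1036477) = √(-2282065) = I*√2282065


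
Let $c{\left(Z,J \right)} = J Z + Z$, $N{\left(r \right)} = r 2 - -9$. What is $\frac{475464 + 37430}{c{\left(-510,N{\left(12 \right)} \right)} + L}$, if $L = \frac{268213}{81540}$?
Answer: $- \frac{41821376760}{1413635387} \approx -29.584$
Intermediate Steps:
$N{\left(r \right)} = 9 + 2 r$ ($N{\left(r \right)} = 2 r + 9 = 9 + 2 r$)
$L = \frac{268213}{81540}$ ($L = 268213 \cdot \frac{1}{81540} = \frac{268213}{81540} \approx 3.2893$)
$c{\left(Z,J \right)} = Z + J Z$
$\frac{475464 + 37430}{c{\left(-510,N{\left(12 \right)} \right)} + L} = \frac{475464 + 37430}{- 510 \left(1 + \left(9 + 2 \cdot 12\right)\right) + \frac{268213}{81540}} = \frac{512894}{- 510 \left(1 + \left(9 + 24\right)\right) + \frac{268213}{81540}} = \frac{512894}{- 510 \left(1 + 33\right) + \frac{268213}{81540}} = \frac{512894}{\left(-510\right) 34 + \frac{268213}{81540}} = \frac{512894}{-17340 + \frac{268213}{81540}} = \frac{512894}{- \frac{1413635387}{81540}} = 512894 \left(- \frac{81540}{1413635387}\right) = - \frac{41821376760}{1413635387}$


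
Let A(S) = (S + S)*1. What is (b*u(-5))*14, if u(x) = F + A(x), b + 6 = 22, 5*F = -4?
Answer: -12096/5 ≈ -2419.2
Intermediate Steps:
F = -⅘ (F = (⅕)*(-4) = -⅘ ≈ -0.80000)
A(S) = 2*S (A(S) = (2*S)*1 = 2*S)
b = 16 (b = -6 + 22 = 16)
u(x) = -⅘ + 2*x
(b*u(-5))*14 = (16*(-⅘ + 2*(-5)))*14 = (16*(-⅘ - 10))*14 = (16*(-54/5))*14 = -864/5*14 = -12096/5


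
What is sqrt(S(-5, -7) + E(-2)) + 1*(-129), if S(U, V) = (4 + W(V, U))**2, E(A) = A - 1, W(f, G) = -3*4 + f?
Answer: -129 + sqrt(222) ≈ -114.10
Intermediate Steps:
W(f, G) = -12 + f
E(A) = -1 + A
S(U, V) = (-8 + V)**2 (S(U, V) = (4 + (-12 + V))**2 = (-8 + V)**2)
sqrt(S(-5, -7) + E(-2)) + 1*(-129) = sqrt((-8 - 7)**2 + (-1 - 2)) + 1*(-129) = sqrt((-15)**2 - 3) - 129 = sqrt(225 - 3) - 129 = sqrt(222) - 129 = -129 + sqrt(222)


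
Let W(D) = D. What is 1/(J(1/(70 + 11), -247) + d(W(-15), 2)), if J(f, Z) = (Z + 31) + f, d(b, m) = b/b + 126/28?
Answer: -162/34099 ≈ -0.0047509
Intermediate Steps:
d(b, m) = 11/2 (d(b, m) = 1 + 126*(1/28) = 1 + 9/2 = 11/2)
J(f, Z) = 31 + Z + f (J(f, Z) = (31 + Z) + f = 31 + Z + f)
1/(J(1/(70 + 11), -247) + d(W(-15), 2)) = 1/((31 - 247 + 1/(70 + 11)) + 11/2) = 1/((31 - 247 + 1/81) + 11/2) = 1/(-17495/81 + 11/2) = 1/(-34099/162) = -162/34099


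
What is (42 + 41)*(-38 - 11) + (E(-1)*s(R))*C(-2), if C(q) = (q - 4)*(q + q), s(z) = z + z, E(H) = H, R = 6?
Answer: -4355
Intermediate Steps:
s(z) = 2*z
C(q) = 2*q*(-4 + q) (C(q) = (-4 + q)*(2*q) = 2*q*(-4 + q))
(42 + 41)*(-38 - 11) + (E(-1)*s(R))*C(-2) = (42 + 41)*(-38 - 11) + (-2*6)*(2*(-2)*(-4 - 2)) = 83*(-49) + (-1*12)*(2*(-2)*(-6)) = -4067 - 12*24 = -4067 - 288 = -4355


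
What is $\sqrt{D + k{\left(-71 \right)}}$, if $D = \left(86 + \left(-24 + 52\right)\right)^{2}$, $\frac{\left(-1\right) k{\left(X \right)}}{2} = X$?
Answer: $\sqrt{13138} \approx 114.62$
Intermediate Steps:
$k{\left(X \right)} = - 2 X$
$D = 12996$ ($D = \left(86 + 28\right)^{2} = 114^{2} = 12996$)
$\sqrt{D + k{\left(-71 \right)}} = \sqrt{12996 - -142} = \sqrt{12996 + 142} = \sqrt{13138}$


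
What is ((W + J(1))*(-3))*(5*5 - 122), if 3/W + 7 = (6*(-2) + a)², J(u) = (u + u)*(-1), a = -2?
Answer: -12125/21 ≈ -577.38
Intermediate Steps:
J(u) = -2*u (J(u) = (2*u)*(-1) = -2*u)
W = 1/63 (W = 3/(-7 + (6*(-2) - 2)²) = 3/(-7 + (-12 - 2)²) = 3/(-7 + (-14)²) = 3/(-7 + 196) = 3/189 = 3*(1/189) = 1/63 ≈ 0.015873)
((W + J(1))*(-3))*(5*5 - 122) = ((1/63 - 2*1)*(-3))*(5*5 - 122) = ((1/63 - 2)*(-3))*(25 - 122) = -125/63*(-3)*(-97) = (125/21)*(-97) = -12125/21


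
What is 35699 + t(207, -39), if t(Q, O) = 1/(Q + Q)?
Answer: 14779387/414 ≈ 35699.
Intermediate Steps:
t(Q, O) = 1/(2*Q)
35699 + t(207, -39) = 35699 + (1/2)/207 = 35699 + (1/2)*(1/207) = 35699 + 1/414 = 14779387/414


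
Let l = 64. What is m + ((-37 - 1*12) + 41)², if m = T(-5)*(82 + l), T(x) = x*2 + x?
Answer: -2126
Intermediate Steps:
T(x) = 3*x (T(x) = 2*x + x = 3*x)
m = -2190 (m = (3*(-5))*(82 + 64) = -15*146 = -2190)
m + ((-37 - 1*12) + 41)² = -2190 + ((-37 - 1*12) + 41)² = -2190 + ((-37 - 12) + 41)² = -2190 + (-49 + 41)² = -2190 + (-8)² = -2190 + 64 = -2126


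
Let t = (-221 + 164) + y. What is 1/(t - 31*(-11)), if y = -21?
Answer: 1/263 ≈ 0.0038023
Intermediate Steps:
t = -78 (t = (-221 + 164) - 21 = -57 - 21 = -78)
1/(t - 31*(-11)) = 1/(-78 - 31*(-11)) = 1/(-78 + 341) = 1/263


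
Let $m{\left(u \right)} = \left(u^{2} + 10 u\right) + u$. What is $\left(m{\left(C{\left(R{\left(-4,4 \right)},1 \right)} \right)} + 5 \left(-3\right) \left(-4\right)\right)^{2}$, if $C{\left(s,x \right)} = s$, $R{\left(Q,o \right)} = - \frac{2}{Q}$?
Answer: $\frac{69169}{16} \approx 4323.1$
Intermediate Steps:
$m{\left(u \right)} = u^{2} + 11 u$
$\left(m{\left(C{\left(R{\left(-4,4 \right)},1 \right)} \right)} + 5 \left(-3\right) \left(-4\right)\right)^{2} = \left(- \frac{2}{-4} \left(11 - \frac{2}{-4}\right) + 5 \left(-3\right) \left(-4\right)\right)^{2} = \left(\left(-2\right) \left(- \frac{1}{4}\right) \left(11 - - \frac{1}{2}\right) - -60\right)^{2} = \left(\frac{11 + \frac{1}{2}}{2} + 60\right)^{2} = \left(\frac{1}{2} \cdot \frac{23}{2} + 60\right)^{2} = \left(\frac{23}{4} + 60\right)^{2} = \left(\frac{263}{4}\right)^{2} = \frac{69169}{16}$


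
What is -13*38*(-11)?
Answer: 5434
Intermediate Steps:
-13*38*(-11) = -494*(-11) = 5434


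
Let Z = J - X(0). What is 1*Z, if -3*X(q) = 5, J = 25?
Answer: 80/3 ≈ 26.667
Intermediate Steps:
X(q) = -5/3 (X(q) = -⅓*5 = -5/3)
Z = 80/3 (Z = 25 - 1*(-5/3) = 25 + 5/3 = 80/3 ≈ 26.667)
1*Z = 1*(80/3) = 80/3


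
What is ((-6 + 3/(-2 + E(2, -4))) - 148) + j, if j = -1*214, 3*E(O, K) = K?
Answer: -3689/10 ≈ -368.90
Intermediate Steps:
E(O, K) = K/3
j = -214
((-6 + 3/(-2 + E(2, -4))) - 148) + j = ((-6 + 3/(-2 + (⅓)*(-4))) - 148) - 214 = ((-6 + 3/(-2 - 4/3)) - 148) - 214 = ((-6 + 3/(-10/3)) - 148) - 214 = ((-6 - 3/10*3) - 148) - 214 = ((-6 - 9/10) - 148) - 214 = (-69/10 - 148) - 214 = -1549/10 - 214 = -3689/10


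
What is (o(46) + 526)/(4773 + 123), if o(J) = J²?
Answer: 1321/2448 ≈ 0.53962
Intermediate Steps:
(o(46) + 526)/(4773 + 123) = (46² + 526)/(4773 + 123) = (2116 + 526)/4896 = 2642*(1/4896) = 1321/2448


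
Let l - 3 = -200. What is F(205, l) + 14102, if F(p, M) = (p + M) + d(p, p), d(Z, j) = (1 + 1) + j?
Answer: 14317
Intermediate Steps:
d(Z, j) = 2 + j
l = -197 (l = 3 - 200 = -197)
F(p, M) = 2 + M + 2*p (F(p, M) = (p + M) + (2 + p) = (M + p) + (2 + p) = 2 + M + 2*p)
F(205, l) + 14102 = (2 - 197 + 2*205) + 14102 = (2 - 197 + 410) + 14102 = 215 + 14102 = 14317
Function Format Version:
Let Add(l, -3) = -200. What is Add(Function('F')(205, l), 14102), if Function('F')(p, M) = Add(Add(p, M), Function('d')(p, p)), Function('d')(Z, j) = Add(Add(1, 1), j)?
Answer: 14317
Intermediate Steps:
Function('d')(Z, j) = Add(2, j)
l = -197 (l = Add(3, -200) = -197)
Function('F')(p, M) = Add(2, M, Mul(2, p)) (Function('F')(p, M) = Add(Add(p, M), Add(2, p)) = Add(Add(M, p), Add(2, p)) = Add(2, M, Mul(2, p)))
Add(Function('F')(205, l), 14102) = Add(Add(2, -197, Mul(2, 205)), 14102) = Add(Add(2, -197, 410), 14102) = Add(215, 14102) = 14317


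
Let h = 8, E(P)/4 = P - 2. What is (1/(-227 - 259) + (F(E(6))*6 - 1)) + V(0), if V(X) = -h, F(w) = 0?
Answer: -4375/486 ≈ -9.0021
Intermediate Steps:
E(P) = -8 + 4*P (E(P) = 4*(P - 2) = 4*(-2 + P) = -8 + 4*P)
V(X) = -8 (V(X) = -1*8 = -8)
(1/(-227 - 259) + (F(E(6))*6 - 1)) + V(0) = (1/(-227 - 259) + (0*6 - 1)) - 8 = (1/(-486) + (0 - 1)) - 8 = (-1/486 - 1) - 8 = -487/486 - 8 = -4375/486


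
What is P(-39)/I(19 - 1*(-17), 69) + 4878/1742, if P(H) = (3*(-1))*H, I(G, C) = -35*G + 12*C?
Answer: 105749/41808 ≈ 2.5294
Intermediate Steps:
P(H) = -3*H
P(-39)/I(19 - 1*(-17), 69) + 4878/1742 = (-3*(-39))/(-35*(19 - 1*(-17)) + 12*69) + 4878/1742 = 117/(-35*(19 + 17) + 828) + 4878*(1/1742) = 117/(-35*36 + 828) + 2439/871 = 117/(-1260 + 828) + 2439/871 = 117/(-432) + 2439/871 = 117*(-1/432) + 2439/871 = -13/48 + 2439/871 = 105749/41808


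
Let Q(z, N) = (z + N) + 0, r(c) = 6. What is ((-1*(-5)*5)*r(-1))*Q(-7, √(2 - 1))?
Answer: -900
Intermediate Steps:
Q(z, N) = N + z (Q(z, N) = (N + z) + 0 = N + z)
((-1*(-5)*5)*r(-1))*Q(-7, √(2 - 1)) = ((-1*(-5)*5)*6)*(√(2 - 1) - 7) = ((5*5)*6)*(√1 - 7) = (25*6)*(1 - 7) = 150*(-6) = -900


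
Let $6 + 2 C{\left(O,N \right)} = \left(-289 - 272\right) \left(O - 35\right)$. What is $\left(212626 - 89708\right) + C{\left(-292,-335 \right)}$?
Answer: $\frac{429277}{2} \approx 2.1464 \cdot 10^{5}$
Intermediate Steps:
$C{\left(O,N \right)} = \frac{19629}{2} - \frac{561 O}{2}$ ($C{\left(O,N \right)} = -3 + \frac{\left(-289 - 272\right) \left(O - 35\right)}{2} = -3 + \frac{\left(-561\right) \left(-35 + O\right)}{2} = -3 + \frac{19635 - 561 O}{2} = -3 - \left(- \frac{19635}{2} + \frac{561 O}{2}\right) = \frac{19629}{2} - \frac{561 O}{2}$)
$\left(212626 - 89708\right) + C{\left(-292,-335 \right)} = \left(212626 - 89708\right) + \left(\frac{19629}{2} - -81906\right) = 122918 + \left(\frac{19629}{2} + 81906\right) = 122918 + \frac{183441}{2} = \frac{429277}{2}$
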